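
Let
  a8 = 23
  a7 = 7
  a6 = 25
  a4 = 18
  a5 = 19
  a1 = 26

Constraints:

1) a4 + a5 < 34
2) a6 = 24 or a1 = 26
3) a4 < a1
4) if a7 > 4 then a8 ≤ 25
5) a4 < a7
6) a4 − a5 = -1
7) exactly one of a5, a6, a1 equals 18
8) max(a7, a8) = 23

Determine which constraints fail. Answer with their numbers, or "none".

1) a4 + a5 = 18 + 19 = 37; 37 ≥ 34, bound 34 not met — does not hold.
2) a6 = 25 ≠ 24, but a1 = 26 = 26 (second disjunct) — holds.
3) a4 = 18, a1 = 26; 18 < 26 — holds.
4) a7 = 7 > 4, so we need a8 ≤ 25; a8 = 23 ≤ 25 — holds.
5) a4 = 18, a7 = 7; 18 ≥ 7 (want <) — does not hold.
6) a4 − a5 = 18 − 19 = -1 — holds.
7) a5=19, a6=25, a1=26; 0 of them equal 18, not exactly one — does not hold.
8) max(7, 23) = 23 — holds.

No — constraints 1, 5, 7 are not satisfied.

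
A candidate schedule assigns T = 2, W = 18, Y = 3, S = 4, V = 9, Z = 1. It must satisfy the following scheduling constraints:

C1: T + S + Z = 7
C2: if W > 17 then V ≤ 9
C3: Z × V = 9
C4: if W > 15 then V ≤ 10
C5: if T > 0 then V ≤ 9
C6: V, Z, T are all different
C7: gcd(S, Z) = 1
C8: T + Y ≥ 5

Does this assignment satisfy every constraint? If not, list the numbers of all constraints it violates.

C1: T + S + Z = 2 + 4 + 1 = 7  true
C2: W = 18 > 17, so we need V ≤ 9; V = 9 ≤ 9  true
C3: Z × V = 1 × 9 = 9  true
C4: W = 18 > 15, so we need V ≤ 10; V = 9 ≤ 10  true
C5: T = 2 > 0, so we need V ≤ 9; V = 9 ≤ 9  true
C6: values 9, 1, 2 are pairwise distinct  true
C7: gcd(4, 1) = 1  true
C8: T + Y = 2 + 3 = 5; 5 ≥ 5  true

No violations.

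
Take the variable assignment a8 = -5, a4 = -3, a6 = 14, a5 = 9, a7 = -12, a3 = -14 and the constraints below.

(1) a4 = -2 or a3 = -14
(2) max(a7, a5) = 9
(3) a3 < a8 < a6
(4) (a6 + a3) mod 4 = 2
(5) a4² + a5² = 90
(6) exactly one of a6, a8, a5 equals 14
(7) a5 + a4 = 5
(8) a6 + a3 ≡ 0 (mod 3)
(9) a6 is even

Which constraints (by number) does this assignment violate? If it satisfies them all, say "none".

(1) a4 = -3 ≠ -2, but a3 = -14 = -14 (second disjunct)  yes
(2) max(-12, 9) = 9  yes
(3) values -14 < -5 < 14  yes
(4) a6 + a3 = 0; 0 mod 4 = 0, not 2  no
(5) a4² + a5² = (-3)² + 9² = 9 + 81 = 90  yes
(6) a6=14, a8=-5, a5=9; 1 of them equals 14  yes
(7) a5 + a4 = 9 + (-3) = 6, not 5  no
(8) a6 + a3 = 0; 0 mod 3 = 0  yes
(9) a6 = 14 is even  yes

Constraints 4 and 7 do not hold.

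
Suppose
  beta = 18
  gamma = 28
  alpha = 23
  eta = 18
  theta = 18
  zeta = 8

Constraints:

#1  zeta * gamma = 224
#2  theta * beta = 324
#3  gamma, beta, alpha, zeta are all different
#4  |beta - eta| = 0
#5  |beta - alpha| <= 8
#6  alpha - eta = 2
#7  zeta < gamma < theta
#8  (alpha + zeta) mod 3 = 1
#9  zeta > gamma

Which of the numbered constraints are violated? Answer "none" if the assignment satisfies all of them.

#1 zeta * gamma = 8 * 28 = 224  ✓
#2 theta * beta = 18 * 18 = 324  ✓
#3 values 28, 18, 23, 8 are pairwise distinct  ✓
#4 |18 - 18| = 0  ✓
#5 |18 - 23| = 5; 5 ≤ 8  ✓
#6 alpha - eta = 23 - 18 = 5, not 2  ✗
#7 values 8, 28, 18; gamma = 28 is not < theta = 18  ✗
#8 alpha + zeta = 31; 31 mod 3 = 1  ✓
#9 zeta = 8, gamma = 28; 8 ≤ 28 (want >)  ✗

No — constraints 6, 7, and 9 are not satisfied.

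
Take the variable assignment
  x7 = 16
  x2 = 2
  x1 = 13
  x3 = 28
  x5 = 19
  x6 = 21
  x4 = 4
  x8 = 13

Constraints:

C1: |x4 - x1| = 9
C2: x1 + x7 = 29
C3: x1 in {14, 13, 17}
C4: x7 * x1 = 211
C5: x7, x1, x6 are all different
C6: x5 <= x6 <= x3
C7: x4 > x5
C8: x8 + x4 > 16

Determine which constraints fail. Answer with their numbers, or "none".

C1: |4 - 13| = 9  holds
C2: x1 + x7 = 13 + 16 = 29  holds
C3: x1 = 13 is in {14, 13, 17}  holds
C4: x7 * x1 = 16 * 13 = 208, not 211  fails
C5: values 16, 13, 21 are pairwise distinct  holds
C6: values 19 <= 21 <= 28  holds
C7: x4 = 4, x5 = 19; 4 ≤ 19 (want >)  fails
C8: x8 + x4 = 13 + 4 = 17; 17 > 16  holds

Constraints 4 and 7 do not hold.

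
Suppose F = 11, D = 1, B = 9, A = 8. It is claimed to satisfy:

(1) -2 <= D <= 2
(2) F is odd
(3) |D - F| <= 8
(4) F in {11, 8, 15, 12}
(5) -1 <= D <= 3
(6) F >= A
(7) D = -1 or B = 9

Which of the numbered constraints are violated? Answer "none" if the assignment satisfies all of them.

The assignment fails constraint 3.

(1) D = 1 lies in [-2, 2]  ✔
(2) F = 11 is odd  ✔
(3) |1 - 11| = 10; 10 > 8, exceeds bound 8  ✘
(4) F = 11 is in {11, 8, 15, 12}  ✔
(5) D = 1 lies in [-1, 3]  ✔
(6) F = 11, A = 8; 11 ≥ 8  ✔
(7) D = 1 ≠ -1, but B = 9 = 9 (second disjunct)  ✔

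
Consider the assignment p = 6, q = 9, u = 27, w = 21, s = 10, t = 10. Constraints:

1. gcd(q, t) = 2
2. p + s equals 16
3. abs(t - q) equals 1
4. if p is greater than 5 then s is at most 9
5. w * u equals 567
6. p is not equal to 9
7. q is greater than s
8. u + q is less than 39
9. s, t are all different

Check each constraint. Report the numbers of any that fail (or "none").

1. gcd(9, 10) = 1, not 2 — fails.
2. p + s = 6 + 10 = 16 — holds.
3. abs(10 - 9) = 1 — holds.
4. p = 6 > 5, so we need s ≤ 9; but s = 10 > 9 — fails.
5. w * u = 21 * 27 = 567 — holds.
6. p = 6, and 6 ≠ 9 — holds.
7. q = 9, s = 10; 9 ≤ 10 (want >) — fails.
8. u + q = 27 + 9 = 36; 36 < 39 — holds.
9. s = t = 10, not all different — fails.

The assignment fails constraints 1, 4, 7, 9.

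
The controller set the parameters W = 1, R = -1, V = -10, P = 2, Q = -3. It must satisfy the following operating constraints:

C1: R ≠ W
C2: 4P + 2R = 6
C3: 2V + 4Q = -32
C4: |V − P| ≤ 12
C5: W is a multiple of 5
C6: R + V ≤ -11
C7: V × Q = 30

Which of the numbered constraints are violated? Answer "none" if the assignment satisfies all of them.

C1: R = -1, W = 1; distinct — OK.
C2: 4P + 2R = 4(2) + 2(-1) = 6 — OK.
C3: 2V + 4Q = 2(-10) + 4(-3) = -32 — OK.
C4: |-10 − 2| = 12; 12 ≤ 12 — OK.
C5: 1 = 5×0 + 1, so 5 does not divide 1 — violated.
C6: R + V = -1 + (-10) = -11; -11 ≤ -11 — OK.
C7: V × Q = -10 × (-3) = 30 — OK.

No — constraint 5 is not satisfied.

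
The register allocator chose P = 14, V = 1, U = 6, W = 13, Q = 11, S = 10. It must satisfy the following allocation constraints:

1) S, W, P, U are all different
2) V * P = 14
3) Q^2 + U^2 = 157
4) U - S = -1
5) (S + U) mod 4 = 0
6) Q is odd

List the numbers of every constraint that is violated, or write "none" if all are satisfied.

No — constraint 4 is not satisfied.

1) values 10, 13, 14, 6 are pairwise distinct — holds.
2) V * P = 1 * 14 = 14 — holds.
3) Q^2 + U^2 = 11^2 + 6^2 = 121 + 36 = 157 — holds.
4) U - S = 6 - 10 = -4, not -1 — fails.
5) S + U = 16; 16 mod 4 = 0 — holds.
6) Q = 11 is odd — holds.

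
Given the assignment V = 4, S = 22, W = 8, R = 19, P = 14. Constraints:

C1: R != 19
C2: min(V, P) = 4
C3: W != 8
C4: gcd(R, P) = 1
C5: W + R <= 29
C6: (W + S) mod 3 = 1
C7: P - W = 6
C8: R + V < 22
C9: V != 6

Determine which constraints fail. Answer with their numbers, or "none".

Constraints 1, 3, 6, and 8 do not hold.

C1: R = 19, but 19 is required to differ  no
C2: min(4, 14) = 4  yes
C3: W = 8, but 8 is required to differ  no
C4: gcd(19, 14) = 1  yes
C5: W + R = 8 + 19 = 27; 27 ≤ 29  yes
C6: W + S = 30; 30 mod 3 = 0, not 1  no
C7: P - W = 14 - 8 = 6  yes
C8: R + V = 19 + 4 = 23; 23 ≥ 22, bound 22 not met  no
C9: V = 4, and 4 ≠ 6  yes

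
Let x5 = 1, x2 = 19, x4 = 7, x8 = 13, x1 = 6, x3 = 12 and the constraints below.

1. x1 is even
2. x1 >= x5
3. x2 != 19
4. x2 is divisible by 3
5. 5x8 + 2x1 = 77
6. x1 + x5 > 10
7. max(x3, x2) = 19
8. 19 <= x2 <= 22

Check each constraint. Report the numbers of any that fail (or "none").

1. x1 = 6 is even — satisfied.
2. x1 = 6, x5 = 1; 6 ≥ 1 — satisfied.
3. x2 = 19, but 19 is required to differ — violated.
4. 19 = 3*6 + 1, so 3 does not divide 19 — violated.
5. 5x8 + 2x1 = 5(13) + 2(6) = 77 — satisfied.
6. x1 + x5 = 6 + 1 = 7; 7 ≤ 10, bound 10 not met — violated.
7. max(12, 19) = 19 — satisfied.
8. x2 = 19 lies in [19, 22] — satisfied.

Constraints 3, 4, and 6 do not hold.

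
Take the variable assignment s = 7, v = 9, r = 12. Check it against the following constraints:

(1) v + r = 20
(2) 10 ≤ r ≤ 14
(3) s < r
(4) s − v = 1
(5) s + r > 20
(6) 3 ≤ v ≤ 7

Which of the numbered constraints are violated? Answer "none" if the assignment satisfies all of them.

Constraints 1, 4, 5, and 6 are violated.

(1) v + r = 9 + 12 = 21, not 20  no
(2) r = 12 lies in [10, 14]  yes
(3) s = 7, r = 12; 7 < 12  yes
(4) s − v = 7 − 9 = -2, not 1  no
(5) s + r = 7 + 12 = 19; 19 ≤ 20, bound 20 not met  no
(6) v = 9 is outside [3, 7]  no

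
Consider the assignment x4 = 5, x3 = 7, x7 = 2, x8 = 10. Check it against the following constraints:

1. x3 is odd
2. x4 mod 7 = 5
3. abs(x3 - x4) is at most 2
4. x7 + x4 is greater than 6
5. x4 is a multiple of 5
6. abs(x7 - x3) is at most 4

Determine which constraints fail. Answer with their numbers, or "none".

1. x3 = 7 is odd — OK.
2. 5 mod 7 = 5 — OK.
3. abs(7 - 5) = 2; 2 ≤ 2 — OK.
4. x7 + x4 = 2 + 5 = 7; 7 > 6 — OK.
5. 5 / 5 = 1, so 5 divides 5 — OK.
6. abs(2 - 7) = 5; 5 > 4, exceeds bound 4 — violated.

Violated: 6.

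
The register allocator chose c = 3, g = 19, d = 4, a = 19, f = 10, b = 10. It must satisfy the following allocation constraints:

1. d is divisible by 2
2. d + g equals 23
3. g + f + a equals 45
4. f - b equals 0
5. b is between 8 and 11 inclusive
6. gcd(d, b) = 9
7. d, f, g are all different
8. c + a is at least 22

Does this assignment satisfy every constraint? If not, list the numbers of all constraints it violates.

1. 4 / 2 = 2, so 2 divides 4  yes
2. d + g = 4 + 19 = 23  yes
3. g + f + a = 19 + 10 + 19 = 48, not 45  no
4. f - b = 10 - 10 = 0  yes
5. b = 10 lies in [8, 11]  yes
6. gcd(4, 10) = 2, not 9  no
7. values 4, 10, 19 are pairwise distinct  yes
8. c + a = 3 + 19 = 22; 22 ≥ 22  yes

Constraints 3, 6 do not hold.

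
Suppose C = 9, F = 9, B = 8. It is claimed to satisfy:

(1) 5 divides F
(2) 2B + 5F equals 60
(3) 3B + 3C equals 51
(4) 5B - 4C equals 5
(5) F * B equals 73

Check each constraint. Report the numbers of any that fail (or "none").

(1) 9 = 5*1 + 4, so 5 does not divide 9 — does not hold.
(2) 2B + 5F = 2(8) + 5(9) = 61, not 60 — does not hold.
(3) 3B + 3C = 3(8) + 3(9) = 51 — holds.
(4) 5B - 4C = 5(8) - 4(9) = 4, not 5 — does not hold.
(5) F * B = 9 * 8 = 72, not 73 — does not hold.

Constraints 1, 2, 4, 5 do not hold.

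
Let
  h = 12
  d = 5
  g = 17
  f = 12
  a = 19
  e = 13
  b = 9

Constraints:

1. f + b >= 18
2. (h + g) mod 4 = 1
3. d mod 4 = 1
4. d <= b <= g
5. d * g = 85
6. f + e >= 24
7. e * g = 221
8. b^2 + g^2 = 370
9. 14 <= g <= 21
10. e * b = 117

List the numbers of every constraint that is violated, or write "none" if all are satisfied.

The assignment satisfies every constraint.

1. f + b = 12 + 9 = 21; 21 ≥ 18 — holds.
2. h + g = 29; 29 mod 4 = 1 — holds.
3. 5 mod 4 = 1 — holds.
4. values 5 <= 9 <= 17 — holds.
5. d * g = 5 * 17 = 85 — holds.
6. f + e = 12 + 13 = 25; 25 ≥ 24 — holds.
7. e * g = 13 * 17 = 221 — holds.
8. b^2 + g^2 = 9^2 + 17^2 = 81 + 289 = 370 — holds.
9. g = 17 lies in [14, 21] — holds.
10. e * b = 13 * 9 = 117 — holds.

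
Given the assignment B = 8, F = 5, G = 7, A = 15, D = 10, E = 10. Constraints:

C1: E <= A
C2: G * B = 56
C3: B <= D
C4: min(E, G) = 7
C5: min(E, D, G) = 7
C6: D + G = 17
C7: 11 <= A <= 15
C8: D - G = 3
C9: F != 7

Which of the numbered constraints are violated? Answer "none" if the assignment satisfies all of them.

Yes — all constraints hold.

C1: E = 10, A = 15; 10 ≤ 15 — holds.
C2: G * B = 7 * 8 = 56 — holds.
C3: B = 8, D = 10; 8 ≤ 10 — holds.
C4: min(10, 7) = 7 — holds.
C5: min(10, 10, 7) = 7 — holds.
C6: D + G = 10 + 7 = 17 — holds.
C7: A = 15 lies in [11, 15] — holds.
C8: D - G = 10 - 7 = 3 — holds.
C9: F = 5, and 5 ≠ 7 — holds.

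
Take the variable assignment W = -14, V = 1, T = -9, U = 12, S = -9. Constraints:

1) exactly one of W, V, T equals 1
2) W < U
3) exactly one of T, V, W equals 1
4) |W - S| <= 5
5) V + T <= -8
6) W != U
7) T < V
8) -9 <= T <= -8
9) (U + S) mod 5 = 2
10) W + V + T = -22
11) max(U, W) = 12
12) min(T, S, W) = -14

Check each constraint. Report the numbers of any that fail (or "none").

No — constraint 9 is not satisfied.

1) W=-14, V=1, T=-9; 1 of them equals 1  yes
2) W = -14, U = 12; -14 < 12  yes
3) T=-9, V=1, W=-14; 1 of them equals 1  yes
4) |-14 - (-9)| = 5; 5 ≤ 5  yes
5) V + T = 1 + (-9) = -8; -8 ≤ -8  yes
6) W = -14, U = 12; distinct  yes
7) T = -9, V = 1; -9 < 1  yes
8) T = -9 lies in [-9, -8]  yes
9) U + S = 3; 3 mod 5 = 3, not 2  no
10) W + V + T = -14 + 1 + (-9) = -22  yes
11) max(12, -14) = 12  yes
12) min(-9, -9, -14) = -14  yes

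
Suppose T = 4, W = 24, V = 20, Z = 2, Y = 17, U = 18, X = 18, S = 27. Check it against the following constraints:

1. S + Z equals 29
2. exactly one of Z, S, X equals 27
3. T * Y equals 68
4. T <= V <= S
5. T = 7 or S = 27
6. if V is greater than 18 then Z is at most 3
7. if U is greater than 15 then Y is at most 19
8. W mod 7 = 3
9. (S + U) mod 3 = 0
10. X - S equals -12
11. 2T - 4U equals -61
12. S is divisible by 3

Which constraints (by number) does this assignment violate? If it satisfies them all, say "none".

1. S + Z = 27 + 2 = 29 — OK.
2. Z=2, S=27, X=18; 1 of them equals 27 — OK.
3. T * Y = 4 * 17 = 68 — OK.
4. values 4 <= 20 <= 27 — OK.
5. T = 4 ≠ 7, but S = 27 = 27 (second disjunct) — OK.
6. V = 20 > 18, so we need Z ≤ 3; Z = 2 ≤ 3 — OK.
7. U = 18 > 15, so we need Y ≤ 19; Y = 17 ≤ 19 — OK.
8. 24 mod 7 = 3 — OK.
9. S + U = 45; 45 mod 3 = 0 — OK.
10. X - S = 18 - 27 = -9, not -12 — violated.
11. 2T - 4U = 2(4) - 4(18) = -64, not -61 — violated.
12. 27 / 3 = 9, so 3 divides 27 — OK.

Constraints 10, 11 do not hold.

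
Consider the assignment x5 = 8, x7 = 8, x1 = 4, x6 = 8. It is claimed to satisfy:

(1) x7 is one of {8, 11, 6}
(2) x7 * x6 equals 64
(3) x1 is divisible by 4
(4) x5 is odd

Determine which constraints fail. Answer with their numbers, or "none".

Violated: 4.

(1) x7 = 8 is in {8, 11, 6}  yes
(2) x7 * x6 = 8 * 8 = 64  yes
(3) 4 / 4 = 1, so 4 divides 4  yes
(4) x5 = 8 is even  no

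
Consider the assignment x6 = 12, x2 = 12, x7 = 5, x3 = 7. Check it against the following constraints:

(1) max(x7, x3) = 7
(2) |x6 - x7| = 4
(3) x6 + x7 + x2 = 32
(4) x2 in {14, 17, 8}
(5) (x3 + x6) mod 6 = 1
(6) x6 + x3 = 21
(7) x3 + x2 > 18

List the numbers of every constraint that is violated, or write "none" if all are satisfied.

No — constraints 2, 3, 4, 6 are not satisfied.

(1) max(5, 7) = 7 — holds.
(2) |12 - 5| = 7, not 4 — fails.
(3) x6 + x7 + x2 = 12 + 5 + 12 = 29, not 32 — fails.
(4) x2 = 12 is not in {14, 17, 8} — fails.
(5) x3 + x6 = 19; 19 mod 6 = 1 — holds.
(6) x6 + x3 = 12 + 7 = 19, not 21 — fails.
(7) x3 + x2 = 7 + 12 = 19; 19 > 18 — holds.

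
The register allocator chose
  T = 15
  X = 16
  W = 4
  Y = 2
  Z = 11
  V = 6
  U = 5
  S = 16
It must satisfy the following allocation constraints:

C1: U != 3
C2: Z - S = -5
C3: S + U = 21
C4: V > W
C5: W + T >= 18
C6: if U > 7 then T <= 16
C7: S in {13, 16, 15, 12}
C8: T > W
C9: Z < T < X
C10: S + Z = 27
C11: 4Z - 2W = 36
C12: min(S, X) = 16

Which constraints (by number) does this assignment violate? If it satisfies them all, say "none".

C1: U = 5, and 5 ≠ 3 — holds.
C2: Z - S = 11 - 16 = -5 — holds.
C3: S + U = 16 + 5 = 21 — holds.
C4: V = 6, W = 4; 6 > 4 — holds.
C5: W + T = 4 + 15 = 19; 19 ≥ 18 — holds.
C6: U = 5, not > 7; antecedent false, conditional vacuously true — holds.
C7: S = 16 is in {13, 16, 15, 12} — holds.
C8: T = 15, W = 4; 15 > 4 — holds.
C9: values 11 < 15 < 16 — holds.
C10: S + Z = 16 + 11 = 27 — holds.
C11: 4Z - 2W = 4(11) - 2(4) = 36 — holds.
C12: min(16, 16) = 16 — holds.

The assignment satisfies every constraint.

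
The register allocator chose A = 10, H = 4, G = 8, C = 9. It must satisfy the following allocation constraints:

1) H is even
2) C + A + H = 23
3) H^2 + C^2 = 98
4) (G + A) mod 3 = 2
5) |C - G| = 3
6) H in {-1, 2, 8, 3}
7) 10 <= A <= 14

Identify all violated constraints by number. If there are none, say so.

Violated: 3, 4, 5, and 6.

1) H = 4 is even — satisfied.
2) C + A + H = 9 + 10 + 4 = 23 — satisfied.
3) H^2 + C^2 = 4^2 + 9^2 = 16 + 81 = 97, not 98 — violated.
4) G + A = 18; 18 mod 3 = 0, not 2 — violated.
5) |9 - 8| = 1, not 3 — violated.
6) H = 4 is not in {-1, 2, 8, 3} — violated.
7) A = 10 lies in [10, 14] — satisfied.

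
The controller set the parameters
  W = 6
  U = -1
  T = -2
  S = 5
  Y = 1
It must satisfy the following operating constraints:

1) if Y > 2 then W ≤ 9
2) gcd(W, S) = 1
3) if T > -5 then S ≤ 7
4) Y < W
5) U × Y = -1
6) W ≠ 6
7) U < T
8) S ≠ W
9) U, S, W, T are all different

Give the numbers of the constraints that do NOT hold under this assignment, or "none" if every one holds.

Constraints 6, 7 are violated.

1) Y = 1, not > 2; antecedent false, conditional vacuously true  yes
2) gcd(6, 5) = 1  yes
3) T = -2 > -5, so we need S ≤ 7; S = 5 ≤ 7  yes
4) Y = 1, W = 6; 1 < 6  yes
5) U × Y = -1 × 1 = -1  yes
6) W = 6, but 6 is required to differ  no
7) U = -1, T = -2; -1 ≥ -2 (want <)  no
8) S = 5, W = 6; distinct  yes
9) values -1, 5, 6, -2 are pairwise distinct  yes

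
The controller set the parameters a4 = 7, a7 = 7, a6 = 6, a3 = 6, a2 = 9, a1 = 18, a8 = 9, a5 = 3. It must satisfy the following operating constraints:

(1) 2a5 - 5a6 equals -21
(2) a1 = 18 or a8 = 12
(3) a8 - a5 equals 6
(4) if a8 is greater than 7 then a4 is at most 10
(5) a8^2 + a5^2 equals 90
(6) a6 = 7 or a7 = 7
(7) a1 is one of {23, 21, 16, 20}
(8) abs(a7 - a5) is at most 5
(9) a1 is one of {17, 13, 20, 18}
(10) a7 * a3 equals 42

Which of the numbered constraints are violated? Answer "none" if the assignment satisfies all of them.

(1) 2a5 - 5a6 = 2(3) - 5(6) = -24, not -21 — violated.
(2) a1 = 18 = 18 (first disjunct) — OK.
(3) a8 - a5 = 9 - 3 = 6 — OK.
(4) a8 = 9 > 7, so we need a4 ≤ 10; a4 = 7 ≤ 10 — OK.
(5) a8^2 + a5^2 = 9^2 + 3^2 = 81 + 9 = 90 — OK.
(6) a6 = 6 ≠ 7, but a7 = 7 = 7 (second disjunct) — OK.
(7) a1 = 18 is not in {23, 21, 16, 20} — violated.
(8) abs(7 - 3) = 4; 4 ≤ 5 — OK.
(9) a1 = 18 is in {17, 13, 20, 18} — OK.
(10) a7 * a3 = 7 * 6 = 42 — OK.

Constraints 1 and 7 are violated.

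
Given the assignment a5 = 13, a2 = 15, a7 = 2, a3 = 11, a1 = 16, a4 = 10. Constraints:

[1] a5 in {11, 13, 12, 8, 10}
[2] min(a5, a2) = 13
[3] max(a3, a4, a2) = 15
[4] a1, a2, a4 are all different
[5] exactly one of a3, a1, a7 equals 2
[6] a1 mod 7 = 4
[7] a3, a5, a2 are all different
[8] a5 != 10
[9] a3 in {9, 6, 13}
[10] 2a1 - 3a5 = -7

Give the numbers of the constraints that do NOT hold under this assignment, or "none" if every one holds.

[1] a5 = 13 is in {11, 13, 12, 8, 10} — satisfied.
[2] min(13, 15) = 13 — satisfied.
[3] max(11, 10, 15) = 15 — satisfied.
[4] values 16, 15, 10 are pairwise distinct — satisfied.
[5] a3=11, a1=16, a7=2; 1 of them equals 2 — satisfied.
[6] 16 mod 7 = 2, not 4 — violated.
[7] values 11, 13, 15 are pairwise distinct — satisfied.
[8] a5 = 13, and 13 ≠ 10 — satisfied.
[9] a3 = 11 is not in {9, 6, 13} — violated.
[10] 2a1 - 3a5 = 2(16) - 3(13) = -7 — satisfied.

Constraints 6 and 9 do not hold.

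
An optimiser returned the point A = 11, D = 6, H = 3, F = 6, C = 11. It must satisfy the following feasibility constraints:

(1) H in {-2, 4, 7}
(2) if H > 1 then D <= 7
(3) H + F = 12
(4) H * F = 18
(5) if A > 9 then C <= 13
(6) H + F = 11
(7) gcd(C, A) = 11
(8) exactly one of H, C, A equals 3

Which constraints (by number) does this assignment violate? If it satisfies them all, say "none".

(1) H = 3 is not in {-2, 4, 7} — fails.
(2) H = 3 > 1, so we need D ≤ 7; D = 6 ≤ 7 — holds.
(3) H + F = 3 + 6 = 9, not 12 — fails.
(4) H * F = 3 * 6 = 18 — holds.
(5) A = 11 > 9, so we need C ≤ 13; C = 11 ≤ 13 — holds.
(6) H + F = 3 + 6 = 9, not 11 — fails.
(7) gcd(11, 11) = 11 — holds.
(8) H=3, C=11, A=11; 1 of them equals 3 — holds.

The assignment fails constraints 1, 3, 6.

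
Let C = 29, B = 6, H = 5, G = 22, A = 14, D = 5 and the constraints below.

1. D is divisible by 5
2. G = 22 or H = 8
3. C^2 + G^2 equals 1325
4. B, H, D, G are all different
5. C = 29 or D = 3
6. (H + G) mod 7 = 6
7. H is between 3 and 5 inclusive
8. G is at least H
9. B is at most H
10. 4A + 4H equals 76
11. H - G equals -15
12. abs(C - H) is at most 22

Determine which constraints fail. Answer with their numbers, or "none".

No — constraints 4, 9, 11, and 12 are not satisfied.

1. 5 / 5 = 1, so 5 divides 5  OK
2. G = 22 = 22 (first disjunct)  OK
3. C^2 + G^2 = 29^2 + 22^2 = 841 + 484 = 1325  OK
4. H = D = 5, not all different  FAIL
5. C = 29 = 29 (first disjunct)  OK
6. H + G = 27; 27 mod 7 = 6  OK
7. H = 5 lies in [3, 5]  OK
8. G = 22, H = 5; 22 ≥ 5  OK
9. B = 6, H = 5; 6 > 5 (want ≤)  FAIL
10. 4A + 4H = 4(14) + 4(5) = 76  OK
11. H - G = 5 - 22 = -17, not -15  FAIL
12. abs(29 - 5) = 24; 24 > 22, exceeds bound 22  FAIL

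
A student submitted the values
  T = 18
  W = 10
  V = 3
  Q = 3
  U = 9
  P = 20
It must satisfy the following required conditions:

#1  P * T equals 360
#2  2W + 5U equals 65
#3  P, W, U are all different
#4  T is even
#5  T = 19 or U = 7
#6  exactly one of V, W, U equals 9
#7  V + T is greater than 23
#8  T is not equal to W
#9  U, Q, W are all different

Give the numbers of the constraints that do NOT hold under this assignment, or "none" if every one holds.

Constraints 5 and 7 are violated.

#1 P * T = 20 * 18 = 360  ✔
#2 2W + 5U = 2(10) + 5(9) = 65  ✔
#3 values 20, 10, 9 are pairwise distinct  ✔
#4 T = 18 is even  ✔
#5 T = 18 ≠ 19 and U = 9 ≠ 7; both disjuncts false  ✘
#6 V=3, W=10, U=9; 1 of them equals 9  ✔
#7 V + T = 3 + 18 = 21; 21 ≤ 23, bound 23 not met  ✘
#8 T = 18, W = 10; distinct  ✔
#9 values 9, 3, 10 are pairwise distinct  ✔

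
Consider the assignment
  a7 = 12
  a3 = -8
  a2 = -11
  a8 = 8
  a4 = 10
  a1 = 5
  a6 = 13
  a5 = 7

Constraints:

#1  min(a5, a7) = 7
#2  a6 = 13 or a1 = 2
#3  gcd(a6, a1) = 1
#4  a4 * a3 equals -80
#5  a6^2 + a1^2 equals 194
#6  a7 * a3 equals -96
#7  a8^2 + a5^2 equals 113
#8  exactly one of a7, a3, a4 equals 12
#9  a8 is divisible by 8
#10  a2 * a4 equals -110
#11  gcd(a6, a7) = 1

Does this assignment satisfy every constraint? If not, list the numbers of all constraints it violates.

Yes — all constraints hold.

#1 min(7, 12) = 7 — OK.
#2 a6 = 13 = 13 (first disjunct) — OK.
#3 gcd(13, 5) = 1 — OK.
#4 a4 * a3 = 10 * (-8) = -80 — OK.
#5 a6^2 + a1^2 = 13^2 + 5^2 = 169 + 25 = 194 — OK.
#6 a7 * a3 = 12 * (-8) = -96 — OK.
#7 a8^2 + a5^2 = 8^2 + 7^2 = 64 + 49 = 113 — OK.
#8 a7=12, a3=-8, a4=10; 1 of them equals 12 — OK.
#9 8 / 8 = 1, so 8 divides 8 — OK.
#10 a2 * a4 = -11 * 10 = -110 — OK.
#11 gcd(13, 12) = 1 — OK.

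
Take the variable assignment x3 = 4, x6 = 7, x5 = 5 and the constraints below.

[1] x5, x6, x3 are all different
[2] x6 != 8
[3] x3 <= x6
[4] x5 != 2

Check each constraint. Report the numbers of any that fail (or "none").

All constraints are satisfied.

[1] values 5, 7, 4 are pairwise distinct — holds.
[2] x6 = 7, and 7 ≠ 8 — holds.
[3] x3 = 4, x6 = 7; 4 ≤ 7 — holds.
[4] x5 = 5, and 5 ≠ 2 — holds.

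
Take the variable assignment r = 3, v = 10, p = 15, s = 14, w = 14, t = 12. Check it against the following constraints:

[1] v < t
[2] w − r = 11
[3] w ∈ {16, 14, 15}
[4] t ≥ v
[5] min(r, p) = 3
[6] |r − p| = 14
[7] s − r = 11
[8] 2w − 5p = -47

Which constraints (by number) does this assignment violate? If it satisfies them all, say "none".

No — constraint 6 is not satisfied.

[1] v = 10, t = 12; 10 < 12 — OK.
[2] w − r = 14 − 3 = 11 — OK.
[3] w = 14 is in {16, 14, 15} — OK.
[4] t = 12, v = 10; 12 ≥ 10 — OK.
[5] min(3, 15) = 3 — OK.
[6] |3 − 15| = 12, not 14 — violated.
[7] s − r = 14 − 3 = 11 — OK.
[8] 2w − 5p = 2(14) − 5(15) = -47 — OK.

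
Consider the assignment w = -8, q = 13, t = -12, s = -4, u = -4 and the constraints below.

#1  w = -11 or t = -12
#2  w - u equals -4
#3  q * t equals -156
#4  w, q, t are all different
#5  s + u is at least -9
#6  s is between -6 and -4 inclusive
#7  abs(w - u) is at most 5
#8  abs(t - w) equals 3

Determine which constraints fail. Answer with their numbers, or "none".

#1 w = -8 ≠ -11, but t = -12 = -12 (second disjunct) — holds.
#2 w - u = -8 - (-4) = -4 — holds.
#3 q * t = 13 * (-12) = -156 — holds.
#4 values -8, 13, -12 are pairwise distinct — holds.
#5 s + u = -4 + (-4) = -8; -8 ≥ -9 — holds.
#6 s = -4 lies in [-6, -4] — holds.
#7 abs(-8 - (-4)) = 4; 4 ≤ 5 — holds.
#8 abs(-12 - (-8)) = 4, not 3 — does not hold.

Constraint 8 is violated.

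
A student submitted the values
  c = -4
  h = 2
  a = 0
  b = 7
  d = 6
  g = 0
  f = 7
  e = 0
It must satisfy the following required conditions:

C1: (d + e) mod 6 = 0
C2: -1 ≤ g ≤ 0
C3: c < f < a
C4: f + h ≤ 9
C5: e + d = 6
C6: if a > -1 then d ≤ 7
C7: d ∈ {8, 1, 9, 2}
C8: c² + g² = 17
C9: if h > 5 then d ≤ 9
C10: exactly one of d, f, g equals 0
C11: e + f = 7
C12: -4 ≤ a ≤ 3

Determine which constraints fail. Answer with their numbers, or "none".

C1: d + e = 6; 6 mod 6 = 0  holds
C2: g = 0 lies in [-1, 0]  holds
C3: values -4, 7, 0; f = 7 is not < a = 0  fails
C4: f + h = 7 + 2 = 9; 9 ≤ 9  holds
C5: e + d = 0 + 6 = 6  holds
C6: a = 0 > -1, so we need d ≤ 7; d = 6 ≤ 7  holds
C7: d = 6 is not in {8, 1, 9, 2}  fails
C8: c² + g² = (-4)² + 0² = 16 + 0 = 16, not 17  fails
C9: h = 2, not > 5; antecedent false, conditional vacuously true  holds
C10: d=6, f=7, g=0; 1 of them equals 0  holds
C11: e + f = 0 + 7 = 7  holds
C12: a = 0 lies in [-4, 3]  holds

Violated: 3, 7, 8.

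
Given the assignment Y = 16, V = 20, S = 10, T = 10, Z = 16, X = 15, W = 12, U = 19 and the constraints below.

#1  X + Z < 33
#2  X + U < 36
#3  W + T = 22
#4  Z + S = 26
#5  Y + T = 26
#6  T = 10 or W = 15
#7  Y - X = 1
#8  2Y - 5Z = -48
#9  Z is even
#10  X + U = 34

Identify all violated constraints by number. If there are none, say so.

None — every constraint holds.

#1 X + Z = 15 + 16 = 31; 31 < 33 — holds.
#2 X + U = 15 + 19 = 34; 34 < 36 — holds.
#3 W + T = 12 + 10 = 22 — holds.
#4 Z + S = 16 + 10 = 26 — holds.
#5 Y + T = 16 + 10 = 26 — holds.
#6 T = 10 = 10 (first disjunct) — holds.
#7 Y - X = 16 - 15 = 1 — holds.
#8 2Y - 5Z = 2(16) - 5(16) = -48 — holds.
#9 Z = 16 is even — holds.
#10 X + U = 15 + 19 = 34 — holds.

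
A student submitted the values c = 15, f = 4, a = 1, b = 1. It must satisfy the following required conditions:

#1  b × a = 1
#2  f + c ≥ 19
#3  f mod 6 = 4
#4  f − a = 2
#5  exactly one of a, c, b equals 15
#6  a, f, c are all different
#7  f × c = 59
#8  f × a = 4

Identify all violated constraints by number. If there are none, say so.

No — constraints 4 and 7 are not satisfied.

#1 b × a = 1 × 1 = 1  true
#2 f + c = 4 + 15 = 19; 19 ≥ 19  true
#3 4 mod 6 = 4  true
#4 f − a = 4 − 1 = 3, not 2  false
#5 a=1, c=15, b=1; 1 of them equals 15  true
#6 values 1, 4, 15 are pairwise distinct  true
#7 f × c = 4 × 15 = 60, not 59  false
#8 f × a = 4 × 1 = 4  true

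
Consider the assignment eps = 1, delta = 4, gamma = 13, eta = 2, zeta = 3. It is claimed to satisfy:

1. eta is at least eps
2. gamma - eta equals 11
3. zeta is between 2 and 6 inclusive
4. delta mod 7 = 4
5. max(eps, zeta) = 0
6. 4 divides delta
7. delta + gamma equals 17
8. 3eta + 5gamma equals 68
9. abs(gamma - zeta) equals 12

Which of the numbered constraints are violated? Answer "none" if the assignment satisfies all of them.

1. eta = 2, eps = 1; 2 ≥ 1  yes
2. gamma - eta = 13 - 2 = 11  yes
3. zeta = 3 lies in [2, 6]  yes
4. 4 mod 7 = 4  yes
5. max(1, 3) = 3, not 0  no
6. 4 / 4 = 1, so 4 divides 4  yes
7. delta + gamma = 4 + 13 = 17  yes
8. 3eta + 5gamma = 3(2) + 5(13) = 71, not 68  no
9. abs(13 - 3) = 10, not 12  no

Violated: 5, 8, and 9.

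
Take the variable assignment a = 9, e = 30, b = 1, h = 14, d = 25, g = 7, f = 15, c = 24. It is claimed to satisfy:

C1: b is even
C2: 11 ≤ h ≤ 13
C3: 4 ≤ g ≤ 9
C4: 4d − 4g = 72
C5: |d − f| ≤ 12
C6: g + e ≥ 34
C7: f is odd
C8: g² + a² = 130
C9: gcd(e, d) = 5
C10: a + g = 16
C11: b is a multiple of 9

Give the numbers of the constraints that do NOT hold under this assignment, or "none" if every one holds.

No — constraints 1, 2, 11 are not satisfied.

C1: b = 1 is odd — violated.
C2: h = 14 is outside [11, 13] — violated.
C3: g = 7 lies in [4, 9] — satisfied.
C4: 4d − 4g = 4(25) − 4(7) = 72 — satisfied.
C5: |25 − 15| = 10; 10 ≤ 12 — satisfied.
C6: g + e = 7 + 30 = 37; 37 ≥ 34 — satisfied.
C7: f = 15 is odd — satisfied.
C8: g² + a² = 7² + 9² = 49 + 81 = 130 — satisfied.
C9: gcd(30, 25) = 5 — satisfied.
C10: a + g = 9 + 7 = 16 — satisfied.
C11: 1 = 9×0 + 1, so 9 does not divide 1 — violated.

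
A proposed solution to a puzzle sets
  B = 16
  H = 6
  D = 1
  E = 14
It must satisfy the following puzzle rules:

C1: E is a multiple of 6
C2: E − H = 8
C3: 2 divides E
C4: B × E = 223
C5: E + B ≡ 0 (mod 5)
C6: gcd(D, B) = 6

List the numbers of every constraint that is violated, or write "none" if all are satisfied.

C1: 14 = 6×2 + 2, so 6 does not divide 14  false
C2: E − H = 14 − 6 = 8  true
C3: 14 / 2 = 7, so 2 divides 14  true
C4: B × E = 16 × 14 = 224, not 223  false
C5: E + B = 30; 30 mod 5 = 0  true
C6: gcd(1, 16) = 1, not 6  false

Constraints 1, 4, 6 do not hold.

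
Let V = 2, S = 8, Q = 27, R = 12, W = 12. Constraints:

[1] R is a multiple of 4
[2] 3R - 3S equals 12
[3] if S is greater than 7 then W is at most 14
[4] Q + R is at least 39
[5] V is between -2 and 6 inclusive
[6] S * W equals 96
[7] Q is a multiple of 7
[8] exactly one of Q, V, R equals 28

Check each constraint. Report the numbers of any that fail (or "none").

No — constraints 7 and 8 are not satisfied.

[1] 12 / 4 = 3, so 4 divides 12 — OK.
[2] 3R - 3S = 3(12) - 3(8) = 12 — OK.
[3] S = 8 > 7, so we need W ≤ 14; W = 12 ≤ 14 — OK.
[4] Q + R = 27 + 12 = 39; 39 ≥ 39 — OK.
[5] V = 2 lies in [-2, 6] — OK.
[6] S * W = 8 * 12 = 96 — OK.
[7] 27 = 7*3 + 6, so 7 does not divide 27 — violated.
[8] Q=27, V=2, R=12; 0 of them equal 28, not exactly one — violated.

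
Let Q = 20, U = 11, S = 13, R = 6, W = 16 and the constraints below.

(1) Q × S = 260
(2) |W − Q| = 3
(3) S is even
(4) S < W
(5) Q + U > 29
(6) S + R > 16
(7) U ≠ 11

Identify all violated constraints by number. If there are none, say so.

(1) Q × S = 20 × 13 = 260  holds
(2) |16 − 20| = 4, not 3  fails
(3) S = 13 is odd  fails
(4) S = 13, W = 16; 13 < 16  holds
(5) Q + U = 20 + 11 = 31; 31 > 29  holds
(6) S + R = 13 + 6 = 19; 19 > 16  holds
(7) U = 11, but 11 is required to differ  fails

Constraints 2, 3, and 7 do not hold.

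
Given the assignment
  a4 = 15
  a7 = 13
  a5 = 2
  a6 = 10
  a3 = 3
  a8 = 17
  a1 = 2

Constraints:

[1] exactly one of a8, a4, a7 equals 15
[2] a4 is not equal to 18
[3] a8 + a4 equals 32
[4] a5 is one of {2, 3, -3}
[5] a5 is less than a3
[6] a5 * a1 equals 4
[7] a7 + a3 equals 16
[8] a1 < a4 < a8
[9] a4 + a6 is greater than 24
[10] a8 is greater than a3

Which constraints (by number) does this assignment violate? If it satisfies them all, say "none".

[1] a8=17, a4=15, a7=13; 1 of them equals 15 — holds.
[2] a4 = 15, and 15 ≠ 18 — holds.
[3] a8 + a4 = 17 + 15 = 32 — holds.
[4] a5 = 2 is in {2, 3, -3} — holds.
[5] a5 = 2, a3 = 3; 2 < 3 — holds.
[6] a5 * a1 = 2 * 2 = 4 — holds.
[7] a7 + a3 = 13 + 3 = 16 — holds.
[8] values 2 < 15 < 17 — holds.
[9] a4 + a6 = 15 + 10 = 25; 25 > 24 — holds.
[10] a8 = 17, a3 = 3; 17 > 3 — holds.

Yes — all constraints hold.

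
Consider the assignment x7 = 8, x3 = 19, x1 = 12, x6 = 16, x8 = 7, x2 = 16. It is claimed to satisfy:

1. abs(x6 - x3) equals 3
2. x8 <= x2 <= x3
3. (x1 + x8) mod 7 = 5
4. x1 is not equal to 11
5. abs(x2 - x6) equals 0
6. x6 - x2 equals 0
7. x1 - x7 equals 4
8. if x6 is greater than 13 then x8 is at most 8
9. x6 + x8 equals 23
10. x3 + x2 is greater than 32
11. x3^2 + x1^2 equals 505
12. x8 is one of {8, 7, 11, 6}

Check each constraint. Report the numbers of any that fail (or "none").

1. abs(16 - 19) = 3  true
2. values 7 <= 16 <= 19  true
3. x1 + x8 = 19; 19 mod 7 = 5  true
4. x1 = 12, and 12 ≠ 11  true
5. abs(16 - 16) = 0  true
6. x6 - x2 = 16 - 16 = 0  true
7. x1 - x7 = 12 - 8 = 4  true
8. x6 = 16 > 13, so we need x8 ≤ 8; x8 = 7 ≤ 8  true
9. x6 + x8 = 16 + 7 = 23  true
10. x3 + x2 = 19 + 16 = 35; 35 > 32  true
11. x3^2 + x1^2 = 19^2 + 12^2 = 361 + 144 = 505  true
12. x8 = 7 is in {8, 7, 11, 6}  true

No violations.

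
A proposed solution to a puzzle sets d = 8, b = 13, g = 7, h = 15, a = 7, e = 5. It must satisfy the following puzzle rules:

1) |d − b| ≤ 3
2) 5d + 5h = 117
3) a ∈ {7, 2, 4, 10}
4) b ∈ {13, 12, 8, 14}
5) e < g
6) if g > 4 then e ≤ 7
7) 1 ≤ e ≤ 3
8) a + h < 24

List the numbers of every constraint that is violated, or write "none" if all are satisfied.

1) |8 − 13| = 5; 5 > 3, exceeds bound 3  no
2) 5d + 5h = 5(8) + 5(15) = 115, not 117  no
3) a = 7 is in {7, 2, 4, 10}  yes
4) b = 13 is in {13, 12, 8, 14}  yes
5) e = 5, g = 7; 5 < 7  yes
6) g = 7 > 4, so we need e ≤ 7; e = 5 ≤ 7  yes
7) e = 5 is outside [1, 3]  no
8) a + h = 7 + 15 = 22; 22 < 24  yes

Constraints 1, 2, and 7 do not hold.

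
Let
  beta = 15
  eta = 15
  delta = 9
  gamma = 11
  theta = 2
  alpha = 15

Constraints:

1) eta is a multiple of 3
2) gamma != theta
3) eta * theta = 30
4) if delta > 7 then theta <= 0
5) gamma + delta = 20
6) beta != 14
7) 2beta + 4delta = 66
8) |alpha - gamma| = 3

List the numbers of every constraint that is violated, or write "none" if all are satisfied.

The assignment fails constraints 4 and 8.

1) 15 / 3 = 5, so 3 divides 15 — OK.
2) gamma = 11, theta = 2; distinct — OK.
3) eta * theta = 15 * 2 = 30 — OK.
4) delta = 9 > 7, so we need theta ≤ 0; but theta = 2 > 0 — violated.
5) gamma + delta = 11 + 9 = 20 — OK.
6) beta = 15, and 15 ≠ 14 — OK.
7) 2beta + 4delta = 2(15) + 4(9) = 66 — OK.
8) |15 - 11| = 4, not 3 — violated.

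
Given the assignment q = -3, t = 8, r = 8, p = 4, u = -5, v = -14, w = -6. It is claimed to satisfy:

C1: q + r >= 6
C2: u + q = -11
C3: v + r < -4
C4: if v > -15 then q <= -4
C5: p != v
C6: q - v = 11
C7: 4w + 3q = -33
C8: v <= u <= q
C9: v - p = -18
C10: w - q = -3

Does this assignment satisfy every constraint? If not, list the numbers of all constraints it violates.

Constraints 1, 2, and 4 are violated.

C1: q + r = -3 + 8 = 5; 5 < 6, bound 6 not met — violated.
C2: u + q = -5 + (-3) = -8, not -11 — violated.
C3: v + r = -14 + 8 = -6; -6 < -4 — satisfied.
C4: v = -14 > -15, so we need q ≤ -4; but q = -3 > -4 — violated.
C5: p = 4, v = -14; distinct — satisfied.
C6: q - v = -3 - (-14) = 11 — satisfied.
C7: 4w + 3q = 4(-6) + 3(-3) = -33 — satisfied.
C8: values -14 <= -5 <= -3 — satisfied.
C9: v - p = -14 - 4 = -18 — satisfied.
C10: w - q = -6 - (-3) = -3 — satisfied.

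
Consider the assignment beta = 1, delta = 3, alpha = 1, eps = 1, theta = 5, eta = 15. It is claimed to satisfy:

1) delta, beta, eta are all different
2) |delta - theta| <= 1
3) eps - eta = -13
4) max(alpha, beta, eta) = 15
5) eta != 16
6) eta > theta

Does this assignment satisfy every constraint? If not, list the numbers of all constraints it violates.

No — constraints 2, 3 are not satisfied.

1) values 3, 1, 15 are pairwise distinct  holds
2) |3 - 5| = 2; 2 > 1, exceeds bound 1  fails
3) eps - eta = 1 - 15 = -14, not -13  fails
4) max(1, 1, 15) = 15  holds
5) eta = 15, and 15 ≠ 16  holds
6) eta = 15, theta = 5; 15 > 5  holds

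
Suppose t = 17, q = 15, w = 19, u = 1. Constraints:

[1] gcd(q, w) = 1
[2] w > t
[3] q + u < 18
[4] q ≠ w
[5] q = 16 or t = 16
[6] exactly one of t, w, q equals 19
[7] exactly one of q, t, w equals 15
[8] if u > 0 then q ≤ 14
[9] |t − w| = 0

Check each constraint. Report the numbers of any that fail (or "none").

No — constraints 5, 8, 9 are not satisfied.

[1] gcd(15, 19) = 1 — holds.
[2] w = 19, t = 17; 19 > 17 — holds.
[3] q + u = 15 + 1 = 16; 16 < 18 — holds.
[4] q = 15, w = 19; distinct — holds.
[5] q = 15 ≠ 16 and t = 17 ≠ 16; both disjuncts false — does not hold.
[6] t=17, w=19, q=15; 1 of them equals 19 — holds.
[7] q=15, t=17, w=19; 1 of them equals 15 — holds.
[8] u = 1 > 0, so we need q ≤ 14; but q = 15 > 14 — does not hold.
[9] |17 − 19| = 2, not 0 — does not hold.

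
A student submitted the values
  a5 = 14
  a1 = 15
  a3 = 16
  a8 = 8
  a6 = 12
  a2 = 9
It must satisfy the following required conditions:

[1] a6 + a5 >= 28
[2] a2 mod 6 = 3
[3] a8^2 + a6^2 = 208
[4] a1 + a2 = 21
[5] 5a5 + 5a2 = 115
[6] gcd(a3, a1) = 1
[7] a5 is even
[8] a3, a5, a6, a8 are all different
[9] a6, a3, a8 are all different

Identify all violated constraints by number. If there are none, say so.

[1] a6 + a5 = 12 + 14 = 26; 26 < 28, bound 28 not met — fails.
[2] 9 mod 6 = 3 — holds.
[3] a8^2 + a6^2 = 8^2 + 12^2 = 64 + 144 = 208 — holds.
[4] a1 + a2 = 15 + 9 = 24, not 21 — fails.
[5] 5a5 + 5a2 = 5(14) + 5(9) = 115 — holds.
[6] gcd(16, 15) = 1 — holds.
[7] a5 = 14 is even — holds.
[8] values 16, 14, 12, 8 are pairwise distinct — holds.
[9] values 12, 16, 8 are pairwise distinct — holds.

Constraints 1 and 4 do not hold.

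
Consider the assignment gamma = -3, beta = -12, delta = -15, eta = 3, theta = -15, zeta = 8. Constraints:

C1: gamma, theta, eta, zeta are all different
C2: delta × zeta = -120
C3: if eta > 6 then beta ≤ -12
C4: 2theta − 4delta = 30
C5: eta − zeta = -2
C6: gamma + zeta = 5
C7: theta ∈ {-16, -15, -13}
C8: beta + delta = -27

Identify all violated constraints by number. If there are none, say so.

C1: values -3, -15, 3, 8 are pairwise distinct — holds.
C2: delta × zeta = -15 × 8 = -120 — holds.
C3: eta = 3, not > 6; antecedent false, conditional vacuously true — holds.
C4: 2theta − 4delta = 2(-15) − 4(-15) = 30 — holds.
C5: eta − zeta = 3 − 8 = -5, not -2 — does not hold.
C6: gamma + zeta = -3 + 8 = 5 — holds.
C7: theta = -15 is in {-16, -15, -13} — holds.
C8: beta + delta = -12 + (-15) = -27 — holds.

Constraint 5 does not hold.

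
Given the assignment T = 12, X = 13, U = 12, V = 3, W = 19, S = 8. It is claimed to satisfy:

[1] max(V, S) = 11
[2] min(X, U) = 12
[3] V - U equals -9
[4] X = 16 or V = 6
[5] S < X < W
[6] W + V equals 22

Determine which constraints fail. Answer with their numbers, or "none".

[1] max(3, 8) = 8, not 11 — does not hold.
[2] min(13, 12) = 12 — holds.
[3] V - U = 3 - 12 = -9 — holds.
[4] X = 13 ≠ 16 and V = 3 ≠ 6; both disjuncts false — does not hold.
[5] values 8 < 13 < 19 — holds.
[6] W + V = 19 + 3 = 22 — holds.

Constraints 1, 4 do not hold.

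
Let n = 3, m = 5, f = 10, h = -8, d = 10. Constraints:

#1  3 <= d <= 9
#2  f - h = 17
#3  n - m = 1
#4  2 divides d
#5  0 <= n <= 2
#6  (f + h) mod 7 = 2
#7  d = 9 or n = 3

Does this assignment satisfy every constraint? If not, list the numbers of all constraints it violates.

#1 d = 10 is outside [3, 9] — violated.
#2 f - h = 10 - (-8) = 18, not 17 — violated.
#3 n - m = 3 - 5 = -2, not 1 — violated.
#4 10 / 2 = 5, so 2 divides 10 — OK.
#5 n = 3 is outside [0, 2] — violated.
#6 f + h = 2; 2 mod 7 = 2 — OK.
#7 d = 10 ≠ 9, but n = 3 = 3 (second disjunct) — OK.

The assignment fails constraints 1, 2, 3, and 5.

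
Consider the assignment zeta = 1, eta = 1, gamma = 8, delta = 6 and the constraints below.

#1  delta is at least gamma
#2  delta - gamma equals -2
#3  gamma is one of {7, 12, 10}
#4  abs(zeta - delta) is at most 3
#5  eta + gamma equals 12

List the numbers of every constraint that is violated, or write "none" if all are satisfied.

Constraints 1, 3, 4, and 5 do not hold.

#1 delta = 6, gamma = 8; 6 < 8 (want ≥) — violated.
#2 delta - gamma = 6 - 8 = -2 — OK.
#3 gamma = 8 is not in {7, 12, 10} — violated.
#4 abs(1 - 6) = 5; 5 > 3, exceeds bound 3 — violated.
#5 eta + gamma = 1 + 8 = 9, not 12 — violated.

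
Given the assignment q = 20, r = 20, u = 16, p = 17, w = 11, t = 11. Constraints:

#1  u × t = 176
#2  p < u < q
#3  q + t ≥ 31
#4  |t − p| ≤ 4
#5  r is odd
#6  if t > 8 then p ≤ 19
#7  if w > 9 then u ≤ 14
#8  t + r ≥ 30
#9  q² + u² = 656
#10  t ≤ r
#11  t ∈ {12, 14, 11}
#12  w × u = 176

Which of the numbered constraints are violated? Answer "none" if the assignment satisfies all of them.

Constraints 2, 4, 5, and 7 are violated.

#1 u × t = 16 × 11 = 176 — satisfied.
#2 values 17, 16, 20; p = 17 is not < u = 16 — violated.
#3 q + t = 20 + 11 = 31; 31 ≥ 31 — satisfied.
#4 |11 − 17| = 6; 6 > 4, exceeds bound 4 — violated.
#5 r = 20 is even — violated.
#6 t = 11 > 8, so we need p ≤ 19; p = 17 ≤ 19 — satisfied.
#7 w = 11 > 9, so we need u ≤ 14; but u = 16 > 14 — violated.
#8 t + r = 11 + 20 = 31; 31 ≥ 30 — satisfied.
#9 q² + u² = 20² + 16² = 400 + 256 = 656 — satisfied.
#10 t = 11, r = 20; 11 ≤ 20 — satisfied.
#11 t = 11 is in {12, 14, 11} — satisfied.
#12 w × u = 11 × 16 = 176 — satisfied.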